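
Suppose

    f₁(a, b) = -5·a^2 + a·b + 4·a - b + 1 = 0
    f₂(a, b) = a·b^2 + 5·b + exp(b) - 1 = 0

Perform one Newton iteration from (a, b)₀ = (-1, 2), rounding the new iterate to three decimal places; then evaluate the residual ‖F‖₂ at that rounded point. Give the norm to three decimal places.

2.849

At (-1, 2): F = (-12.000, 12.38906).
Jacobian J = [[-10·a + b + 4, a - 1], [b^2, 2·a·b + exp(b) + 5]].
At the point, J = [[16.000, -2.000], [4.000, 8.38906]] (det J = 142.22490).
Solving J·Δ = −F gives Δ = (0.534, -1.731).
Then the next iterate is (a, b)₁ = (-0.466, 0.269).
Re-evaluating at (-0.466, 0.269): F = (-2.34413, 1.61993), so ‖F‖₂ = 2.849.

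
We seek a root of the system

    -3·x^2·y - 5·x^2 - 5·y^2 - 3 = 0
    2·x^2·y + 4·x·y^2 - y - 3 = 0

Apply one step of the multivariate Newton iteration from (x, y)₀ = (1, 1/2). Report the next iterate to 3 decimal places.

(-0.604, 1.762)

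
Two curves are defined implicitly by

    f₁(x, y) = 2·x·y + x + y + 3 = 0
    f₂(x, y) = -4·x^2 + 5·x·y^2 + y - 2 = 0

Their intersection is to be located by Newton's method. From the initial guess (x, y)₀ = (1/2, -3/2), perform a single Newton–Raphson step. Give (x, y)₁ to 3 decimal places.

At (1/2, -3/2): F = (0.500, 1.125).
Jacobian J = [[2·y + 1, 2·x + 1], [-8·x + 5·y^2, 10·x·y + 1]].
At the point, J = [[-2.000, 2.000], [7.250, -6.500]] (det J = -1.500).
Solving J·Δ = −F gives Δ = (-3.667, -3.917).
Then the next iterate is (x, y)₁ = (-3.167, -5.417).

(-3.167, -5.417)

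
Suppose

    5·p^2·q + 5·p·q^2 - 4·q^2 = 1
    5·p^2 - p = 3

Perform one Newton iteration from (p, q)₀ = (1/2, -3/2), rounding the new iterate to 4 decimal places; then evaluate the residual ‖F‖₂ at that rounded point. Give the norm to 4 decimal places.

4.8681

At (1/2, -3/2): F = (-6.2500, -2.2500).
Jacobian J = [[10·p·q + 5·q^2, 5·p^2 + 10·p·q - 8·q], [10·p - 1, 0]].
At the point, J = [[3.7500, 5.7500], [4.0000, 0.0000]] (det J = -23.0000).
Solving J·Δ = −F gives Δ = (0.5625, 0.7201).
Then the next iterate is (p, q)₁ = (1.0625, -0.7799).
Re-evaluating at (1.0625, -0.7799): F = (-4.603850, 1.582031), so ‖F‖₂ = 4.8681.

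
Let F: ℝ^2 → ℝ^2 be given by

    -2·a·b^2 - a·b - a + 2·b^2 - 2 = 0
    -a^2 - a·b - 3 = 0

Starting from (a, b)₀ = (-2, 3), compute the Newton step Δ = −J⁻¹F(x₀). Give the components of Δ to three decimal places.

(1.927, -0.463)

At (-2, 3): F = (60.000, -1.000).
Jacobian J = [[-2·b^2 - b - 1, -4·a·b - a + 4·b], [-2·a - b, -a]].
At the point, J = [[-22.000, 38.000], [1.000, 2.000]] (det J = -82.000).
Solving J·Δ = −F gives Δ = (1.927, -0.463).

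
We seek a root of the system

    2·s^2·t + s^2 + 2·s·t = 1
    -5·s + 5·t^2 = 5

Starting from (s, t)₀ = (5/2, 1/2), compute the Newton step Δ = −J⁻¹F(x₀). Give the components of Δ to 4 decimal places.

At (5/2, 1/2): F = (14.0000, -16.2500).
Jacobian J = [[4·s·t + 2·s + 2·t, 2·s^2 + 2·s], [-5, 10·t]].
At the point, J = [[11.0000, 17.5000], [-5.0000, 5.0000]] (det J = 142.5000).
Solving J·Δ = −F gives Δ = (-2.4868, 0.7632).

(-2.4868, 0.7632)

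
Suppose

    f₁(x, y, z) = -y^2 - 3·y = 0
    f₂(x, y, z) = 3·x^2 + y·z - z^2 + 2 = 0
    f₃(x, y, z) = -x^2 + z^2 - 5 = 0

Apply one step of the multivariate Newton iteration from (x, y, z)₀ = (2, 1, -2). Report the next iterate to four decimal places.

At (2, 1, -2): F = (-4.0000, 8.0000, -5.0000).
Jacobian J = [[0, -2·y - 3, 0], [6·x, z, y - 2·z], [-2·x, 0, 2·z]].
At the point, J = [[0.0000, -5.0000, 0.0000], [12.0000, -2.0000, 5.0000], [-4.0000, 0.0000, -4.0000]] (det J = -140.0000).
Solving J·Δ = −F gives Δ = (-0.4786, -0.8000, -0.7714).
Then the next iterate is (x, y, z)₁ = (1.5214, 0.2000, -2.7714).

(1.5214, 0.2000, -2.7714)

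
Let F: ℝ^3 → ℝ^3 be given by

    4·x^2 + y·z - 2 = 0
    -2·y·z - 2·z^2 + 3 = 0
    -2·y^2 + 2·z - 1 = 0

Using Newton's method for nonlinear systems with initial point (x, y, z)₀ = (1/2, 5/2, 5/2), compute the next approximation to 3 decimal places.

(0.551, 1.428, 1.391)

At (1/2, 5/2, 5/2): F = (5.250, -22.000, -8.500).
Jacobian J = [[8·x, z, y], [0, -2·z, -2·y - 4·z], [0, -4·y, 2]].
At the point, J = [[4.000, 2.500, 2.500], [0.000, -5.000, -15.000], [0.000, -10.000, 2.000]] (det J = -640.000).
Solving J·Δ = −F gives Δ = (0.051, -1.072, -1.109).
Then the next iterate is (x, y, z)₁ = (0.551, 1.428, 1.391).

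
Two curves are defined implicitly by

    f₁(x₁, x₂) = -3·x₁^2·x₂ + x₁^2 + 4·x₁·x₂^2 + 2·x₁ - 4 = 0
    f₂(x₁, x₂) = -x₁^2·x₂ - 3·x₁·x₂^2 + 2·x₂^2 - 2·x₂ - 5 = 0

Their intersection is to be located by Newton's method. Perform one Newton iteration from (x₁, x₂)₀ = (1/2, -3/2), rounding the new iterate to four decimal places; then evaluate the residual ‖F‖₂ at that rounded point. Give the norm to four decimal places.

0.2761

At (1/2, -3/2): F = (2.8750, -0.5000).
Jacobian J = [[-6·x₁·x₂ + 2·x₁ + 4·x₂^2 + 2, -3·x₁^2 + 8·x₁·x₂], [-2·x₁·x₂ - 3·x₂^2, -x₁^2 - 6·x₁·x₂ + 4·x₂ - 2]].
At the point, J = [[16.5000, -6.7500], [-5.2500, -3.7500]] (det J = -97.3125).
Solving J·Δ = −F gives Δ = (-0.1455, 0.0703).
Then the next iterate is (x₁, x₂)₁ = (0.3545, -1.4297).
Re-evaluating at (0.3545, -1.4297): F = (0.272134, -0.046684), so ‖F‖₂ = 0.2761.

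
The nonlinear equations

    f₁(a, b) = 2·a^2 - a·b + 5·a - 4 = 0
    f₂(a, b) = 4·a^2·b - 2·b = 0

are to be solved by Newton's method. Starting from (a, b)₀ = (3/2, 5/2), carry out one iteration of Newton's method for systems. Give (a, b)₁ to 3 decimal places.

(0.964, 2.297)

At (3/2, 5/2): F = (4.250, 17.500).
Jacobian J = [[4·a - b + 5, -a], [8·a·b, 4·a^2 - 2]].
At the point, J = [[8.500, -1.500], [30.000, 7.000]] (det J = 104.500).
Solving J·Δ = −F gives Δ = (-0.536, -0.203).
Then the next iterate is (a, b)₁ = (0.964, 2.297).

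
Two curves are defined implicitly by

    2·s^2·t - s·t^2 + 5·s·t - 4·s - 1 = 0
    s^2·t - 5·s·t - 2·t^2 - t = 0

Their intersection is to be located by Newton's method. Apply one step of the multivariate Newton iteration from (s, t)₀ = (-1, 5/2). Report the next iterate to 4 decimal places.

At (-1, 5/2): F = (1.7500, 0.0000).
Jacobian J = [[4·s·t - t^2 + 5·t - 4, 2·s^2 - 2·s·t + 5·s], [2·s·t - 5·t, s^2 - 5·s - 4·t - 1]].
At the point, J = [[-7.7500, 2.0000], [-17.5000, -5.0000]] (det J = 73.7500).
Solving J·Δ = −F gives Δ = (0.1186, -0.4153).
Then the next iterate is (s, t)₁ = (-0.8814, 2.0847).

(-0.8814, 2.0847)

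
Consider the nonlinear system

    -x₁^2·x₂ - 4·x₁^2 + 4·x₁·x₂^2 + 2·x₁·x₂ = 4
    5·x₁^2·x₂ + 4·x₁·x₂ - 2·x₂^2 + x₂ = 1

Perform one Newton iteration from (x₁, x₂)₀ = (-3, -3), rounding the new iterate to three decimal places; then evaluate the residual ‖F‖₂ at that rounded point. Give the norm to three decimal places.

48.259

At (-3, -3): F = (-103.000, -121.000).
Jacobian J = [[-2·x₁·x₂ - 8·x₁ + 4·x₂^2 + 2·x₂, -x₁^2 + 8·x₁·x₂ + 2·x₁], [10·x₁·x₂ + 4·x₂, 5·x₁^2 + 4·x₁ - 4·x₂ + 1]].
At the point, J = [[36.000, 57.000], [78.000, 46.000]] (det J = -2790.000).
Solving J·Δ = −F gives Δ = (0.774, 1.318).
Then the next iterate is (x₁, x₂)₁ = (-2.226, -1.682).
Re-evaluating at (-2.226, -1.682): F = (-33.18812, -35.03591), so ‖F‖₂ = 48.259.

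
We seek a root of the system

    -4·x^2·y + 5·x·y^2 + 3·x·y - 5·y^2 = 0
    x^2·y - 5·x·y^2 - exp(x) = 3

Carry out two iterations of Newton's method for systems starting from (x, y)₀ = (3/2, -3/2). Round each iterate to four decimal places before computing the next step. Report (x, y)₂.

At (3/2, -3/2): F = (12.3750, -27.731689).
Jacobian J = [[-8·x·y + 5·y^2 + 3·y, -4·x^2 + 10·x·y + 3·x - 10·y], [2·x·y - 5·y^2 - exp(x), x^2 - 10·x·y]].
At the point, J = [[24.7500, -12.0000], [-20.231689, 24.7500]] (det J = 369.782231).
Solving J·Δ = −F gives Δ = (0.0717, 1.1791).
Then the next iterate is (x, y)₁ = (1.5717, -0.3209).
Round to (1.5717, -0.3209) and repeat: F = (1.952085, -9.416770), J = [[3.587052, -7.000449], [-6.338428, 7.513826]].
Δ = (-2.9424, -1.2288), so (x, y)₂ = (-1.3707, -1.5497).

(-1.3707, -1.5497)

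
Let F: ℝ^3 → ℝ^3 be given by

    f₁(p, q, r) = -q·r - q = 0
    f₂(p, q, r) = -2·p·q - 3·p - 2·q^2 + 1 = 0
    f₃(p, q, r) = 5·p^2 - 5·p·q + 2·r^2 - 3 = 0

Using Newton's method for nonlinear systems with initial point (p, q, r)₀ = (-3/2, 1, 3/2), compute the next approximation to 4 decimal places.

At (-3/2, 1, 3/2): F = (-2.5000, 6.5000, 20.2500).
Jacobian J = [[0, -r - 1, -q], [-2·q - 3, -2·p - 4·q, 0], [10·p - 5·q, -5·p, 4·r]].
At the point, J = [[0.0000, -2.5000, -1.0000], [-5.0000, -1.0000, 0.0000], [-20.0000, 7.5000, 6.0000]] (det J = -17.5000).
Solving J·Δ = −F gives Δ = (2.4857, -5.9286, 12.3214).
Then the next iterate is (p, q, r)₁ = (0.9857, -4.9286, 13.8214).

(0.9857, -4.9286, 13.8214)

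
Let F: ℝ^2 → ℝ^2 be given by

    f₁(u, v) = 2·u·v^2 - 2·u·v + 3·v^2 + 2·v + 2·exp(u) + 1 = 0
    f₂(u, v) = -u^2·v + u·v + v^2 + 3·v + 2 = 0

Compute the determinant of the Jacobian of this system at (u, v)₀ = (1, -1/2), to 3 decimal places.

16.373

J = [[2·v^2 - 2·v + 2·exp(u), 4·u·v - 2·u + 6·v + 2], [-2·u·v + v, -u^2 + u + 2·v + 3]].
At the point, J = [[6.93656, -5.000], [0.500, 2.000]].
det J = 16.373.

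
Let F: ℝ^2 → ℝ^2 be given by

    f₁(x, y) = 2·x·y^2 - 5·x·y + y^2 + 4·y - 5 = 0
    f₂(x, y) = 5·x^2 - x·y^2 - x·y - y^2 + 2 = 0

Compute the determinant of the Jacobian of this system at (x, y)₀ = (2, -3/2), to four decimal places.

J = [[2·y^2 - 5·y, 4·x·y - 5·x + 2·y + 4], [10·x - y^2 - y, -2·x·y - x - 2·y]].
At the point, J = [[12.0000, -21.0000], [19.2500, 7.0000]].
det J = 488.2500.

488.2500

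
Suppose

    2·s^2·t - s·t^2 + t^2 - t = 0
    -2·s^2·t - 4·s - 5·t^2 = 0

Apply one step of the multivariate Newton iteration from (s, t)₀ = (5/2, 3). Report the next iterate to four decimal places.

(1.6811, 1.4786)

At (5/2, 3): F = (21.0000, -92.5000).
Jacobian J = [[4·s·t - t^2, 2·s^2 - 2·s·t + 2·t - 1], [-4·s·t - 4, -2·s^2 - 10·t]].
At the point, J = [[21.0000, 2.5000], [-34.0000, -42.5000]] (det J = -807.5000).
Solving J·Δ = −F gives Δ = (-0.8189, -1.5214).
Then the next iterate is (s, t)₁ = (1.6811, 1.4786).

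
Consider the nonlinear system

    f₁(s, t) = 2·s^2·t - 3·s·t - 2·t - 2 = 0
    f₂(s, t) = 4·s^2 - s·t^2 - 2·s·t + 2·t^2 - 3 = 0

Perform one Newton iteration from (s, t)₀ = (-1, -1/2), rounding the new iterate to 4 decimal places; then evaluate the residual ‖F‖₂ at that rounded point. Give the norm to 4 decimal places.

At (-1, -1/2): F = (-3.5000, 0.7500).
Jacobian J = [[4·s·t - 3·t, 2·s^2 - 3·s - 2], [8·s - t^2 - 2·t, -2·s·t - 2·s + 4·t]].
At the point, J = [[3.5000, 3.0000], [-7.2500, -1.0000]] (det J = 18.2500).
Solving J·Δ = −F gives Δ = (-0.0685, 1.2466).
Then the next iterate is (s, t)₁ = (-1.0685, 0.7466).
Re-evaluating at (-1.0685, 0.7466): F = (0.604801, 4.872671), so ‖F‖₂ = 4.9101.

4.9101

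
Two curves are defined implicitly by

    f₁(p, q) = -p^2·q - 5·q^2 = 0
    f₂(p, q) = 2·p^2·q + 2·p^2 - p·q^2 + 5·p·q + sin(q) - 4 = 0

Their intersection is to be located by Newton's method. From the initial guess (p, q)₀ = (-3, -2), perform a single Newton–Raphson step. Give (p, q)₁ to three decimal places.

(-1.584, -0.273)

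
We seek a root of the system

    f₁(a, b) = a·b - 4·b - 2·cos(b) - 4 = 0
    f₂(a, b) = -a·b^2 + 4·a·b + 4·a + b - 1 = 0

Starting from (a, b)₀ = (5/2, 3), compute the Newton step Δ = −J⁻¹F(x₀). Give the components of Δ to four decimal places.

At (5/2, 3): F = (-6.520015, 19.5000).
Jacobian J = [[b, a + 2·sin(b) - 4], [-b^2 + 4·b + 4, -2·a·b + 4·a + 1]].
At the point, J = [[3.0000, -1.217760], [7.0000, -4.0000]] (det J = -3.475680).
Solving J·Δ = −F gives Δ = (14.3357, 29.9625).

(14.3357, 29.9625)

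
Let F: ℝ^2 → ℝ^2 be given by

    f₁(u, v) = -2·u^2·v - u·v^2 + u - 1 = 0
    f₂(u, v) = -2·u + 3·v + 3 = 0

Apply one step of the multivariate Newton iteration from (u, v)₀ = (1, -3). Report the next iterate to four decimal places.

(-0.1500, -1.1000)

At (1, -3): F = (-3.0000, -8.0000).
Jacobian J = [[-4·u·v - v^2 + 1, -2·u^2 - 2·u·v], [-2, 3]].
At the point, J = [[4.0000, 4.0000], [-2.0000, 3.0000]] (det J = 20.0000).
Solving J·Δ = −F gives Δ = (-1.1500, 1.9000).
Then the next iterate is (u, v)₁ = (-0.1500, -1.1000).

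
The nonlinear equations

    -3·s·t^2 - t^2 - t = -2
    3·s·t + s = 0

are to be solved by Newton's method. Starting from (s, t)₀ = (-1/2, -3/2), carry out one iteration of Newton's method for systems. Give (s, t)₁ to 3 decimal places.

(1.364, -4.682)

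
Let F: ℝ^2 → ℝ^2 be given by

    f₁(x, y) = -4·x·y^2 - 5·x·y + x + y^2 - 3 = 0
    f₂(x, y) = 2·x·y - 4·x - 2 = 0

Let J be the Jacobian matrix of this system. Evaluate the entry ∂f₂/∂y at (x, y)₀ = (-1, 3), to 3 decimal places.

-2.000

∂f₂/∂y = 2·x.
At (-1, 3) this is -2.000.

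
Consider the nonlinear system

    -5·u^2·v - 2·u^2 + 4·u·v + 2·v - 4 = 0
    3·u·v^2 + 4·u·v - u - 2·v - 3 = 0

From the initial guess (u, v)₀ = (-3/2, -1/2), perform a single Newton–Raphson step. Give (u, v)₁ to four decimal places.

(-0.4108, -0.8074)

At (-3/2, -1/2): F = (-0.8750, 1.3750).
Jacobian J = [[-10·u·v - 4·u + 4·v, -5·u^2 + 4·u + 2], [3·v^2 + 4·v - 1, 6·u·v + 4·u - 2]].
At the point, J = [[-3.5000, -15.2500], [-2.2500, -3.5000]] (det J = -22.0625).
Solving J·Δ = −F gives Δ = (1.0892, -0.3074).
Then the next iterate is (u, v)₁ = (-0.4108, -0.8074).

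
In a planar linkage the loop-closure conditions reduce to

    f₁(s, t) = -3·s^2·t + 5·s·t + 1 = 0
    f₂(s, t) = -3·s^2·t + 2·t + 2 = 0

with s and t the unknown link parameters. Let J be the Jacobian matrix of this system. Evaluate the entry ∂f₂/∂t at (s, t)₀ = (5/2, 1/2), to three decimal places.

-16.750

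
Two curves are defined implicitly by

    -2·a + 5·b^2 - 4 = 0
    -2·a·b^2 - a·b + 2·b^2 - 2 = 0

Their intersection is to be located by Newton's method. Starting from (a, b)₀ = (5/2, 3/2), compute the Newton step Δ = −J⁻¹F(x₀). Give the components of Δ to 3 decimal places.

At (5/2, 3/2): F = (2.250, -12.500).
Jacobian J = [[-2, 10·b], [-2·b^2 - b, -4·a·b - a + 4·b]].
At the point, J = [[-2.000, 15.000], [-6.000, -11.500]] (det J = 113.000).
Solving J·Δ = −F gives Δ = (-1.430, -0.341).

(-1.430, -0.341)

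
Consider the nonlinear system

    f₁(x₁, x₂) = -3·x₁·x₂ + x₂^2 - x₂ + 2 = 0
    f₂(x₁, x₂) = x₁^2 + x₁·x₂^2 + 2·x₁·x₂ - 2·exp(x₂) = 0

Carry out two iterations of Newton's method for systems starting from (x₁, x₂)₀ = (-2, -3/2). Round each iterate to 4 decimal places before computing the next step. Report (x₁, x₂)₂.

(-1.7185, -3.3419)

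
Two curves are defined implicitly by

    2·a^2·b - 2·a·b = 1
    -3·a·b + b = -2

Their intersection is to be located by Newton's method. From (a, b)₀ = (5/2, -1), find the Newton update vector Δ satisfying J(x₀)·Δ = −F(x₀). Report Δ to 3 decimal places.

(0.288, 1.441)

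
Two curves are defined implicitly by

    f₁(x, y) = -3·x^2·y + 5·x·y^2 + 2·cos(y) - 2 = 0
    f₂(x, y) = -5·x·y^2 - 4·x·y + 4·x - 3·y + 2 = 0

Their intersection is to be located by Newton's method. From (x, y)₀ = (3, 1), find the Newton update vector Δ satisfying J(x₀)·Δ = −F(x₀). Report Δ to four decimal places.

(-1.0184, -0.2424)

At (3, 1): F = (-12.919395, -16.0000).
Jacobian J = [[-6·x·y + 5·y^2, -3·x^2 + 10·x·y - 2·sin(y)], [-5·y^2 - 4·y + 4, -10·x·y - 4·x - 3]].
At the point, J = [[-13.0000, 1.317058], [-5.0000, -45.0000]] (det J = 591.585290).
Solving J·Δ = −F gives Δ = (-1.0184, -0.2424).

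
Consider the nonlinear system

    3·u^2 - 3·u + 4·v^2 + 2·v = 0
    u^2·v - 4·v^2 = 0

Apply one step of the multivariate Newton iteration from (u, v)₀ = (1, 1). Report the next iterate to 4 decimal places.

(0.7073, 0.4878)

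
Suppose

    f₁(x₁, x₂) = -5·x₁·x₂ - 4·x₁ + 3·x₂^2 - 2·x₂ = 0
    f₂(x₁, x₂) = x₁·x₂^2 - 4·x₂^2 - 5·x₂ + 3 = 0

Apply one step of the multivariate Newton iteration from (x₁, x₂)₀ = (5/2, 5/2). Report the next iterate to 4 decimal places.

(0.7612, 0.1206)

At (5/2, 5/2): F = (-27.5000, -18.8750).
Jacobian J = [[-5·x₂ - 4, -5·x₁ + 6·x₂ - 2], [x₂^2, 2·x₁·x₂ - 8·x₂ - 5]].
At the point, J = [[-16.5000, 0.5000], [6.2500, -12.5000]] (det J = 203.1250).
Solving J·Δ = −F gives Δ = (-1.7388, -2.3794).
Then the next iterate is (x₁, x₂)₁ = (0.7612, 0.1206).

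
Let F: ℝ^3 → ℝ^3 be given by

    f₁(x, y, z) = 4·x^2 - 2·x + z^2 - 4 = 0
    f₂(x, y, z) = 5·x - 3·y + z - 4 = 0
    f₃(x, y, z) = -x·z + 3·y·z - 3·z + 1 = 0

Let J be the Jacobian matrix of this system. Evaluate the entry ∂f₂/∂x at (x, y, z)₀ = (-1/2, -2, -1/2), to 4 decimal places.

∂f₂/∂x = 5.
At (-1/2, -2, -1/2) this is 5.0000.

5.0000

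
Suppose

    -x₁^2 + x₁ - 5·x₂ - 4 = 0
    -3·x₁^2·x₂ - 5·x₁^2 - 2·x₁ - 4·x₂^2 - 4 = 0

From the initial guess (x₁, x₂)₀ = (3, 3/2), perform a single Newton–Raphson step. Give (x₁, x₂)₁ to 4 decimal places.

(4.6000, -3.6000)

At (3, 3/2): F = (-17.5000, -104.5000).
Jacobian J = [[-2·x₁ + 1, -5], [-6·x₁·x₂ - 10·x₁ - 2, -3·x₁^2 - 8·x₂]].
At the point, J = [[-5.0000, -5.0000], [-59.0000, -39.0000]] (det J = -100.0000).
Solving J·Δ = −F gives Δ = (1.6000, -5.1000).
Then the next iterate is (x₁, x₂)₁ = (4.6000, -3.6000).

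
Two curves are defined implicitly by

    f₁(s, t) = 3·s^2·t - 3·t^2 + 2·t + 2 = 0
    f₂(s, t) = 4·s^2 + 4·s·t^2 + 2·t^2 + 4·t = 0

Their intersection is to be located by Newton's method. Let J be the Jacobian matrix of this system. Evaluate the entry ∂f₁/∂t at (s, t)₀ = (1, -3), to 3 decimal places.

23.000

∂f₁/∂t = 3·s^2 - 6·t + 2.
At (1, -3) this is 23.000.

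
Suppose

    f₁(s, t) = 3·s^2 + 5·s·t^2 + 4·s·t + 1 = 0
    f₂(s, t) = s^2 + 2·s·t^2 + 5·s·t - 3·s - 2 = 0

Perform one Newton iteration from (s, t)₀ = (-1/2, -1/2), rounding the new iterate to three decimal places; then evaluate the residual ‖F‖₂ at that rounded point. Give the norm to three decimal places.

1.543

At (-1/2, -1/2): F = (2.125, 0.750).
Jacobian J = [[6·s + 5·t^2 + 4·t, 10·s·t + 4·s], [2·s + 2·t^2 + 5·t - 3, 4·s·t + 5·s]].
At the point, J = [[-3.750, 0.500], [-6.000, -1.500]] (det J = 8.625).
Solving J·Δ = −F gives Δ = (0.413, -1.152).
Then the next iterate is (s, t)₁ = (-0.087, -1.652).
Re-evaluating at (-0.087, -1.652): F = (0.41044, -1.48768), so ‖F‖₂ = 1.543.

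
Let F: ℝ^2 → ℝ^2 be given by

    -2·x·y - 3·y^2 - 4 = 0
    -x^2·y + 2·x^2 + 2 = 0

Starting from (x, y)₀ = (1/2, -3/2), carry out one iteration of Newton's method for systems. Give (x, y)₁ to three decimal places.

(-0.220, -0.074)

At (1/2, -3/2): F = (-9.250, 2.875).
Jacobian J = [[-2·y, -2·x - 6·y], [-2·x·y + 4·x, -x^2]].
At the point, J = [[3.000, 8.000], [3.500, -0.250]] (det J = -28.750).
Solving J·Δ = −F gives Δ = (-0.720, 1.426).
Then the next iterate is (x, y)₁ = (-0.220, -0.074).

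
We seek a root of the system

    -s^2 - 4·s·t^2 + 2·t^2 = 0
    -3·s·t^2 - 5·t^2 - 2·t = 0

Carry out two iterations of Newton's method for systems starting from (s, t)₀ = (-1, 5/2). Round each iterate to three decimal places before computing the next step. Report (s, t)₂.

(-1.396, 0.613)

At (-1, 5/2): F = (36.500, -17.500).
Jacobian J = [[-2·s - 4·t^2, -8·s·t + 4·t], [-3·t^2, -6·s·t - 10·t - 2]].
At the point, J = [[-23.000, 30.000], [-18.750, -12.000]] (det J = 838.500).
Solving J·Δ = −F gives Δ = (-0.104, -1.296).
Then the next iterate is (s, t)₁ = (-1.104, 1.204).
Round to (-1.104, 1.204) and repeat: F = (8.08192, -4.85495), J = [[-3.59046, 15.44973], [-4.34885, -6.06470]].
Δ = (-0.292, -0.591), so (s, t)₂ = (-1.396, 0.613).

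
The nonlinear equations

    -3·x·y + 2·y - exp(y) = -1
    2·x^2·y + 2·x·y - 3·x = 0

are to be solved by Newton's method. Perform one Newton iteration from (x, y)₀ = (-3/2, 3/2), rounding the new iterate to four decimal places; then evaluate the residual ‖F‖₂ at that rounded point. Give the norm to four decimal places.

4.8427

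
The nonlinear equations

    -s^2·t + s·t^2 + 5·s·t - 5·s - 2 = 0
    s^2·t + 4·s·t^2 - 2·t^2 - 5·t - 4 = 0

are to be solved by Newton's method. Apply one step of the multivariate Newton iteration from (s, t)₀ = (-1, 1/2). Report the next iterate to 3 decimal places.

At (-1, 1/2): F = (-0.250, -7.500).
Jacobian J = [[-2·s·t + t^2 + 5·t - 5, -s^2 + 2·s·t + 5·s], [2·s·t + 4·t^2, s^2 + 8·s·t - 4·t - 5]].
At the point, J = [[-1.250, -7.000], [0.000, -10.000]] (det J = 12.500).
Solving J·Δ = −F gives Δ = (4.000, -0.750).
Then the next iterate is (s, t)₁ = (3.000, -0.250).

(3.000, -0.250)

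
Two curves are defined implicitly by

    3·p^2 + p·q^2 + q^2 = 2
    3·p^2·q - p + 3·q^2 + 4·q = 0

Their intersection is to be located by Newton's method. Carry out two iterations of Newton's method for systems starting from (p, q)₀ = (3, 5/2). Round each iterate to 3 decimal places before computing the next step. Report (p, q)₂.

At (3, 5/2): F = (50.000, 93.250).
Jacobian J = [[6·p + q^2, 2·p·q + 2·q], [6·p·q - 1, 3·p^2 + 6·q + 4]].
At the point, J = [[24.250, 20.000], [44.000, 46.000]] (det J = 235.500).
Solving J·Δ = −F gives Δ = (-1.847, -0.260).
Then the next iterate is (p, q)₁ = (1.153, 2.240).
Round to (1.153, 2.240) and repeat: F = (12.79112, 31.79343), J = [[11.93560, 9.64544], [14.49632, 21.42823]].
Δ = (0.281, -1.674), so (p, q)₂ = (1.434, 0.566).

(1.434, 0.566)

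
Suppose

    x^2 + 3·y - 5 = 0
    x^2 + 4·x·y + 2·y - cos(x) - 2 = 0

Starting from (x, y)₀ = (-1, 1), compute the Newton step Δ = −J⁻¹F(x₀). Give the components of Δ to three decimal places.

(-24.067, -15.711)

At (-1, 1): F = (-1.000, -3.54030).
Jacobian J = [[2·x, 3], [2·x + 4·y + sin(x), 4·x + 2]].
At the point, J = [[-2.000, 3.000], [1.15853, -2.000]] (det J = 0.52441).
Solving J·Δ = −F gives Δ = (-24.067, -15.711).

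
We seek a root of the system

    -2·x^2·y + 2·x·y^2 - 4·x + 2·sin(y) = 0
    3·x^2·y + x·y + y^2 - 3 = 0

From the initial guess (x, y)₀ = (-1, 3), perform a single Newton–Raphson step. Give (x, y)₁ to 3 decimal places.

At (-1, 3): F = (-19.71776, 12.000).
Jacobian J = [[-4·x·y + 2·y^2 - 4, -2·x^2 + 4·x·y + 2·cos(y)], [6·x·y + y, 3·x^2 + x + 2·y]].
At the point, J = [[26.000, -15.97998], [-15.000, 8.000]] (det J = -31.69977).
Solving J·Δ = −F gives Δ = (1.073, 0.512).
Then the next iterate is (x, y)₁ = (0.073, 3.512).

(0.073, 3.512)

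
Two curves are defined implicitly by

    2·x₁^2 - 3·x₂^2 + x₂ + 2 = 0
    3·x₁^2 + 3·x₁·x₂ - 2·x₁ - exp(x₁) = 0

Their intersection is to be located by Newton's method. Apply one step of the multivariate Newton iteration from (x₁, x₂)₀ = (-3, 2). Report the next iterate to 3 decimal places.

(-1.401, 1.164)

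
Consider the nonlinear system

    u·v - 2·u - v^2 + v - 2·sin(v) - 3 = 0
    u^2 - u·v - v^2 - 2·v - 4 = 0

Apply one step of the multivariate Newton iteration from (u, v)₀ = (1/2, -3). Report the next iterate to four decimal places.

(0.3107, -1.2836)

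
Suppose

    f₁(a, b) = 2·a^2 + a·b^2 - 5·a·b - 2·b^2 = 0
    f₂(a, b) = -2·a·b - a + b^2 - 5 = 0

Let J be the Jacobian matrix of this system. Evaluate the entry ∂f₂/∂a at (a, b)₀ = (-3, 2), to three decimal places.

-5.000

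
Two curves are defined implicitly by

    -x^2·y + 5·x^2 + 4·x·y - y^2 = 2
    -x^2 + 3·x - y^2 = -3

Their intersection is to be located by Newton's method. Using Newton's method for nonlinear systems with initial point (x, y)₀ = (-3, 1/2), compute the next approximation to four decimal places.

(-1.3509, 0.0919)

At (-3, 1/2): F = (32.2500, -15.2500).
Jacobian J = [[-2·x·y + 10·x + 4·y, -x^2 + 4·x - 2·y], [-2·x + 3, -2·y]].
At the point, J = [[-25.0000, -22.0000], [9.0000, -1.0000]] (det J = 223.0000).
Solving J·Δ = −F gives Δ = (1.6491, -0.4081).
Then the next iterate is (x, y)₁ = (-1.3509, 0.0919).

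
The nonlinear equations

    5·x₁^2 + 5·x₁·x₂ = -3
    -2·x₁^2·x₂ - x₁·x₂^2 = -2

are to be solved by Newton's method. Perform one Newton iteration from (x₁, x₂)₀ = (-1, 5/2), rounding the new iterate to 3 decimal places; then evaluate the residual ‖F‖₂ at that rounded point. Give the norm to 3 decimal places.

1.029

At (-1, 5/2): F = (-4.500, 3.250).
Jacobian J = [[10·x₁ + 5·x₂, 5·x₁], [-4·x₁·x₂ - x₂^2, -2·x₁^2 - 2·x₁·x₂]].
At the point, J = [[2.500, -5.000], [3.750, 3.000]] (det J = 26.250).
Solving J·Δ = −F gives Δ = (-0.105, -0.952).
Then the next iterate is (x₁, x₂)₁ = (-1.105, 1.548).
Re-evaluating at (-1.105, 1.548): F = (0.55242, 0.86762), so ‖F‖₂ = 1.029.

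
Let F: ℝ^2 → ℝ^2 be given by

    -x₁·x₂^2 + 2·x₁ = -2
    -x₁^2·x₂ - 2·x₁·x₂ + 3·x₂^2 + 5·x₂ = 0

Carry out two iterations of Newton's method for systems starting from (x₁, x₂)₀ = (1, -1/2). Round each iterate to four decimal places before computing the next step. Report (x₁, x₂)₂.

At (1, -1/2): F = (3.7500, -0.2500).
Jacobian J = [[-x₂^2 + 2, -2·x₁·x₂], [-2·x₁·x₂ - 2·x₂, -x₁^2 - 2·x₁ + 6·x₂ + 5]].
At the point, J = [[1.7500, 1.0000], [2.0000, -1.0000]] (det J = -3.7500).
Solving J·Δ = −F gives Δ = (-0.9333, -2.1167).
Then the next iterate is (x₁, x₂)₁ = (0.0667, -2.6167).
Round to (0.0667, -2.6167) and repeat: F = (1.676697, 7.818566), J = [[-4.847119, 0.349068], [5.582468, -10.838049]].
Δ = (0.4132, 0.9342), so (x₁, x₂)₂ = (0.4799, -1.6825).

(0.4799, -1.6825)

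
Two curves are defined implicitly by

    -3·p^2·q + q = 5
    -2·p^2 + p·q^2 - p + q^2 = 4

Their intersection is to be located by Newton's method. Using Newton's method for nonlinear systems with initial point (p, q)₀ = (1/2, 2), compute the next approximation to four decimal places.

At (1/2, 2): F = (-4.5000, 1.0000).
Jacobian J = [[-6·p·q, -3·p^2 + 1], [-4·p + q^2 - 1, 2·p·q + 2·q]].
At the point, J = [[-6.0000, 0.2500], [1.0000, 6.0000]] (det J = -36.2500).
Solving J·Δ = −F gives Δ = (-0.7517, -0.0414).
Then the next iterate is (p, q)₁ = (-0.2517, 1.9586).

(-0.2517, 1.9586)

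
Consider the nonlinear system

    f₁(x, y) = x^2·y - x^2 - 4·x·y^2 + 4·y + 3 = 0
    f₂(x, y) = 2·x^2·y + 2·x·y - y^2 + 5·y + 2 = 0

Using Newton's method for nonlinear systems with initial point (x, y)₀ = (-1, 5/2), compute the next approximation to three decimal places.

(0.650, 2.768)

At (-1, 5/2): F = (39.500, 8.250).
Jacobian J = [[2·x·y - 2·x - 4·y^2, x^2 - 8·x·y + 4], [4·x·y + 2·y, 2·x^2 + 2·x - 2·y + 5]].
At the point, J = [[-28.000, 25.000], [-5.000, 0.000]] (det J = 125.000).
Solving J·Δ = −F gives Δ = (1.650, 0.268).
Then the next iterate is (x, y)₁ = (0.650, 2.768).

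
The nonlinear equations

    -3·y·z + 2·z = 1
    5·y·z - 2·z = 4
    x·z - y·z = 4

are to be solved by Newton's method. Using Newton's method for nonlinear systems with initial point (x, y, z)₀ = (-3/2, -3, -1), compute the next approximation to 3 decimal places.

At (-3/2, -3, -1): F = (-12.000, 13.000, -5.500).
Jacobian J = [[0, -3·z, -3·y + 2], [0, 5·z, 5·y - 2], [z, -z, x - y]].
At the point, J = [[0.000, 3.000, 11.000], [0.000, -5.000, -17.000], [-1.000, 1.000, 1.500]] (det J = -4.000).
Solving J·Δ = −F gives Δ = (-12.875, -15.250, 5.250).
Then the next iterate is (x, y, z)₁ = (-14.375, -18.250, 4.250).

(-14.375, -18.250, 4.250)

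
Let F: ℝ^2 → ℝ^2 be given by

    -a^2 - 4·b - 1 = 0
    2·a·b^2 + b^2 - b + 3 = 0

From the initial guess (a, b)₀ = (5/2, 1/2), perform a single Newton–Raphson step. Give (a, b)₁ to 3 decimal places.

(1.185, -0.168)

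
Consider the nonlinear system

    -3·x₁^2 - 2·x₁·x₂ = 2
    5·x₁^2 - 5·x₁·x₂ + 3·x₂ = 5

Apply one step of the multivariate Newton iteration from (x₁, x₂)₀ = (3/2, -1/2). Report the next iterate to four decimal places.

At (3/2, -1/2): F = (-7.2500, 8.5000).
Jacobian J = [[-6·x₁ - 2·x₂, -2·x₁], [10·x₁ - 5·x₂, -5·x₁ + 3]].
At the point, J = [[-8.0000, -3.0000], [17.5000, -4.5000]] (det J = 88.5000).
Solving J·Δ = −F gives Δ = (-0.6568, -0.6653).
Then the next iterate is (x₁, x₂)₁ = (0.8432, -1.1653).

(0.8432, -1.1653)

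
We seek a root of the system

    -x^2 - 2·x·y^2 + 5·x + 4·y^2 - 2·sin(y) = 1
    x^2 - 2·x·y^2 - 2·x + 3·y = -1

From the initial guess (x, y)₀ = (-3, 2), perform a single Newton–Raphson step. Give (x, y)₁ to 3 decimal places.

(-0.927, 1.525)

At (-3, 2): F = (13.18141, 46.000).
Jacobian J = [[-2·x - 2·y^2 + 5, -4·x·y + 8·y - 2·cos(y)], [2·x - 2·y^2 - 2, -4·x·y + 3]].
At the point, J = [[3.000, 40.83229], [-16.000, 27.000]] (det J = 734.31670).
Solving J·Δ = −F gives Δ = (2.073, -0.475).
Then the next iterate is (x, y)₁ = (-0.927, 1.525).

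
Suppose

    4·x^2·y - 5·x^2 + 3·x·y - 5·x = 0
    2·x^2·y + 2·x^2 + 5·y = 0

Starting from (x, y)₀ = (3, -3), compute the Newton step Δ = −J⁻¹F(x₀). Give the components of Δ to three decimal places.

At (3, -3): F = (-195.000, -51.000).
Jacobian J = [[8·x·y - 10·x + 3·y - 5, 4·x^2 + 3·x], [4·x·y + 4·x, 2·x^2 + 5]].
At the point, J = [[-116.000, 45.000], [-24.000, 23.000]] (det J = -1588.000).
Solving J·Δ = −F gives Δ = (-1.379, 0.778).

(-1.379, 0.778)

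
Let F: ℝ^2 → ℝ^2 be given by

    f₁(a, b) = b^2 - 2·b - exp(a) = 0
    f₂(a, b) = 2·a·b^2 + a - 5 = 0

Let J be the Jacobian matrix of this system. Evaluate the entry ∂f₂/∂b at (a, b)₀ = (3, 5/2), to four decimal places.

∂f₂/∂b = 4·a·b.
At (3, 5/2) this is 30.0000.

30.0000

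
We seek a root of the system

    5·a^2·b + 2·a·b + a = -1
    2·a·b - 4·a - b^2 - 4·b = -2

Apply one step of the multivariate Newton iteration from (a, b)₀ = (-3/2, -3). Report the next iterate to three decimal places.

(1.788, -15.882)

At (-3/2, -3): F = (-25.250, 20.000).
Jacobian J = [[10·a·b + 2·b + 1, 5·a^2 + 2·a], [2·b - 4, 2·a - 2·b - 4]].
At the point, J = [[40.000, 8.250], [-10.000, -1.000]] (det J = 42.500).
Solving J·Δ = −F gives Δ = (3.288, -12.882).
Then the next iterate is (a, b)₁ = (1.788, -15.882).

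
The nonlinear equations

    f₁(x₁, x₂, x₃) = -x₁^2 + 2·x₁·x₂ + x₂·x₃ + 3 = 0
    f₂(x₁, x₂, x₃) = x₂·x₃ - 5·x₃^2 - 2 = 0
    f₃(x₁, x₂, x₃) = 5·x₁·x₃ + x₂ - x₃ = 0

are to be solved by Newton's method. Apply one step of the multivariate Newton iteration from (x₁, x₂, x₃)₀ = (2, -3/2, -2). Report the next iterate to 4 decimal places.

(0.2663, -5.0888, -1.3609)

At (2, -3/2, -2): F = (-4.0000, -19.0000, -19.5000).
Jacobian J = [[-2·x₁ + 2·x₂, 2·x₁ + x₃, x₂], [0, x₃, x₂ - 10·x₃], [5·x₃, 1, 5·x₁ - 1]].
At the point, J = [[-7.0000, 2.0000, -1.5000], [0.0000, -2.0000, 18.5000], [-10.0000, 1.0000, 9.0000]] (det J = -84.5000).
Solving J·Δ = −F gives Δ = (-1.7337, -3.5888, 0.6391).
Then the next iterate is (x₁, x₂, x₃)₁ = (0.2663, -5.0888, -1.3609).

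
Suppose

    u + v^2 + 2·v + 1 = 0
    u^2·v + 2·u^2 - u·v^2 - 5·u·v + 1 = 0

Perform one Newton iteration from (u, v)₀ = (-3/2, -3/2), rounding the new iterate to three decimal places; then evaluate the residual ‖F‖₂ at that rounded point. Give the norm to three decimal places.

At (-3/2, -3/2): F = (-1.250, -5.750).
Jacobian J = [[1, 2·v + 2], [2·u·v + 4·u - v^2 - 5·v, u^2 - 2·u·v - 5·u]].
At the point, J = [[1.000, -1.000], [3.750, 5.250]] (det J = 9.000).
Solving J·Δ = −F gives Δ = (1.368, 0.118).
Then the next iterate is (u, v)₁ = (-0.132, -1.382).
Re-evaluating at (-0.132, -1.382): F = (0.01392, 0.35076), so ‖F‖₂ = 0.351.

0.351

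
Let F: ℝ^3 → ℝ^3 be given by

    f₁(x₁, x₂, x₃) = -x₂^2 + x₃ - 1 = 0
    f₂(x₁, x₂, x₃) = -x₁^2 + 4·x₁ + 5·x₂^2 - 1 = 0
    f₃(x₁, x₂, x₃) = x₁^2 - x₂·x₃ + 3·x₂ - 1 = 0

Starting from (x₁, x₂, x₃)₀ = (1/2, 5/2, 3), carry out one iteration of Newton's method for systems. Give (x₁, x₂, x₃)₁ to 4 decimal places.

At (1/2, 5/2, 3): F = (-4.2500, 32.0000, -0.7500).
Jacobian J = [[0, -2·x₂, 1], [-2·x₁ + 4, 10·x₂, 0], [2·x₁, -x₃ + 3, -x₂]].
At the point, J = [[0.0000, -5.0000, 1.0000], [3.0000, 25.0000, 0.0000], [1.0000, 0.0000, -2.5000]] (det J = -62.5000).
Solving J·Δ = −F gives Δ = (-1.8500, -1.0580, -1.0400).
Then the next iterate is (x₁, x₂, x₃)₁ = (-1.3500, 1.4420, 1.9600).

(-1.3500, 1.4420, 1.9600)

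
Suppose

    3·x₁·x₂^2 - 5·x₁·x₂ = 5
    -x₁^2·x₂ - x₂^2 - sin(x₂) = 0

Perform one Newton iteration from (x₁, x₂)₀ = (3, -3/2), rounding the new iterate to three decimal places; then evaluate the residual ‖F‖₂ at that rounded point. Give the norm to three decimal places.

10.411

At (3, -3/2): F = (37.750, 12.24749).
Jacobian J = [[3·x₂^2 - 5·x₂, 6·x₁·x₂ - 5·x₁], [-2·x₁·x₂, -x₁^2 - 2·x₂ - cos(x₂)]].
At the point, J = [[14.250, -42.000], [9.000, -6.07074]] (det J = 291.49199).
Solving J·Δ = −F gives Δ = (-0.978, 0.567).
Then the next iterate is (x₁, x₂)₁ = (2.022, -0.933).
Re-evaluating at (2.022, -0.933): F = (9.71302, 3.74748), so ‖F‖₂ = 10.411.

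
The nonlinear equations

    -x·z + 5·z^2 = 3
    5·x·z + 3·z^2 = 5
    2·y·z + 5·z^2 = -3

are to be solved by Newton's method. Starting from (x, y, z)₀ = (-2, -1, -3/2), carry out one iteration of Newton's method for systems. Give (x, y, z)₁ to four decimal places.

(-1.0635, 1.8492, -0.9881)

At (-2, -1, -3/2): F = (5.2500, 16.7500, 17.2500).
Jacobian J = [[-z, 0, -x + 10·z], [5·z, 0, 5·x + 6·z], [0, 2·z, 2·y + 10·z]].
At the point, J = [[1.5000, 0.0000, -13.0000], [-7.5000, 0.0000, -19.0000], [0.0000, -3.0000, -17.0000]] (det J = -378.0000).
Solving J·Δ = −F gives Δ = (0.9365, 2.8492, 0.5119).
Then the next iterate is (x, y, z)₁ = (-1.0635, 1.8492, -0.9881).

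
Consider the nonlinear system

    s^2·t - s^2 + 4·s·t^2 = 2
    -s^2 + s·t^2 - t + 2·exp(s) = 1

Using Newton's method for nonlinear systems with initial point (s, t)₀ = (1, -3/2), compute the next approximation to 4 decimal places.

At (1, -3/2): F = (4.5000, 7.186564).
Jacobian J = [[2·s·t - 2·s + 4·t^2, s^2 + 8·s·t], [-2·s + t^2 + 2·exp(s), 2·s·t - 1]].
At the point, J = [[4.0000, -11.0000], [5.686564, -4.0000]] (det J = 46.552200).
Solving J·Δ = −F gives Δ = (-1.3115, -0.0678).
Then the next iterate is (s, t)₁ = (-0.3115, -1.5678).

(-0.3115, -1.5678)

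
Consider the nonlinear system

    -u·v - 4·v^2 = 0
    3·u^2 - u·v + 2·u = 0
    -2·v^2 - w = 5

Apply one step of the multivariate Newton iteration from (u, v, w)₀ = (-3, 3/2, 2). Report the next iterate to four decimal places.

(-1.6667, 0.7778, -5.1667)

At (-3, 3/2, 2): F = (-4.5000, 25.5000, -11.5000).
Jacobian J = [[-v, -u - 8·v, 0], [6·u - v + 2, -u, 0], [0, -4·v, -1]].
At the point, J = [[-1.5000, -9.0000, 0.0000], [-17.5000, 3.0000, 0.0000], [0.0000, -6.0000, -1.0000]] (det J = 162.0000).
Solving J·Δ = −F gives Δ = (1.3333, -0.7222, -7.1667).
Then the next iterate is (u, v, w)₁ = (-1.6667, 0.7778, -5.1667).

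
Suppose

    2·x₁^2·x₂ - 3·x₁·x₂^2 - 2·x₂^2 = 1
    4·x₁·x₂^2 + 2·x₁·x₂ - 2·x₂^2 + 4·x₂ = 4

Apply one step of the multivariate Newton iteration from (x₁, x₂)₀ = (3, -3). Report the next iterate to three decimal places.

At (3, -3): F = (-154.000, 56.000).
Jacobian J = [[4·x₁·x₂ - 3·x₂^2, 2·x₁^2 - 6·x₁·x₂ - 4·x₂], [4·x₂^2 + 2·x₂, 8·x₁·x₂ + 2·x₁ - 4·x₂ + 4]].
At the point, J = [[-63.000, 84.000], [30.000, -50.000]] (det J = 630.000).
Solving J·Δ = −F gives Δ = (-4.756, -1.733).
Then the next iterate is (x₁, x₂)₁ = (-1.756, -4.733).

(-1.756, -4.733)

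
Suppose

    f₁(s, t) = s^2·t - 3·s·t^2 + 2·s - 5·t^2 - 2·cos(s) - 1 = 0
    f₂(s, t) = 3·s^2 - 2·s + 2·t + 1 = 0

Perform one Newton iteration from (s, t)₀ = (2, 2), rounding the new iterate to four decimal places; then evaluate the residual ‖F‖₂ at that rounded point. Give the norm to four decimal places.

11.3232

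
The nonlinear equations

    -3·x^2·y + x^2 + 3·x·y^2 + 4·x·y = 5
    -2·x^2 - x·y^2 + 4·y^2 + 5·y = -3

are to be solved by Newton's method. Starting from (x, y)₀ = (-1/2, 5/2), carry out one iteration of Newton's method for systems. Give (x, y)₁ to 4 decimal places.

At (-1/2, 5/2): F = (-21.0000, 43.1250).
Jacobian J = [[-6·x·y + 2·x + 3·y^2 + 4·y, -3·x^2 + 6·x·y + 4·x], [-4·x - y^2, -2·x·y + 8·y + 5]].
At the point, J = [[35.2500, -10.2500], [-4.2500, 27.5000]] (det J = 925.8125).
Solving J·Δ = −F gives Δ = (0.1463, -1.5456).
Then the next iterate is (x, y)₁ = (-0.3537, 0.9544).

(-0.3537, 0.9544)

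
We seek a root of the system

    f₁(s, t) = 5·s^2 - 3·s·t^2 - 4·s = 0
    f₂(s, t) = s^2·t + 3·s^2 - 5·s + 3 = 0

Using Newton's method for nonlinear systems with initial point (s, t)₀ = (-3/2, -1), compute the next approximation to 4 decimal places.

(-0.2614, -1.6111)

At (-3/2, -1): F = (21.7500, 15.0000).
Jacobian J = [[10·s - 3·t^2 - 4, -6·s·t], [2·s·t + 6·s - 5, s^2]].
At the point, J = [[-22.0000, -9.0000], [-11.0000, 2.2500]] (det J = -148.5000).
Solving J·Δ = −F gives Δ = (1.2386, -0.6111).
Then the next iterate is (s, t)₁ = (-0.2614, -1.6111).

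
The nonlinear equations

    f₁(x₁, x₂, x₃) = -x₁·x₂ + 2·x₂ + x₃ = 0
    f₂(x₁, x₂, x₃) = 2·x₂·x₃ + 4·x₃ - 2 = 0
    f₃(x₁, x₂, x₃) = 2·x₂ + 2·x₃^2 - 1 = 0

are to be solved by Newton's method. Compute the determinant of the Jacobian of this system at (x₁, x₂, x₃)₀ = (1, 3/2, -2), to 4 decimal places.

J = [[-x₂, -x₁ + 2, 1], [0, 2·x₃, 2·x₂ + 4], [0, 2, 4·x₃]].
At the point, J = [[-1.5000, 1.0000, 1.0000], [0.0000, -4.0000, 7.0000], [0.0000, 2.0000, -8.0000]].
det J = -27.0000.

-27.0000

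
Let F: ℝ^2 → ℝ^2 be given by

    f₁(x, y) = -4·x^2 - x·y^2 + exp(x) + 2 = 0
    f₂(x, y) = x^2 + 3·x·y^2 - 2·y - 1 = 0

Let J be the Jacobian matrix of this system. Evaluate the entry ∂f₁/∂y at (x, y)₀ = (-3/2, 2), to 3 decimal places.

6.000

∂f₁/∂y = -2·x·y.
At (-3/2, 2) this is 6.000.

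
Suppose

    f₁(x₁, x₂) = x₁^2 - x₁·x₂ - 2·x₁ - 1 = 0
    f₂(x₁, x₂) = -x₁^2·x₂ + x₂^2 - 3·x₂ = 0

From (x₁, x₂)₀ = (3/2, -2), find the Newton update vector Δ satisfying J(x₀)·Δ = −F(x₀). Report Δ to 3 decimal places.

At (3/2, -2): F = (1.250, 14.500).
Jacobian J = [[2·x₁ - x₂ - 2, -x₁], [-2·x₁·x₂, -x₁^2 + 2·x₂ - 3]].
At the point, J = [[3.000, -1.500], [6.000, -9.250]] (det J = -18.750).
Solving J·Δ = −F gives Δ = (0.543, 1.920).

(0.543, 1.920)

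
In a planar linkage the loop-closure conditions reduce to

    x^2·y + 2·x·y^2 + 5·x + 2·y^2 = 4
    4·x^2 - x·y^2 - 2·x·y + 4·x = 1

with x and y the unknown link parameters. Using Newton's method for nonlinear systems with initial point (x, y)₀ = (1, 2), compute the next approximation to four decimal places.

(0.4294, 1.4529)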